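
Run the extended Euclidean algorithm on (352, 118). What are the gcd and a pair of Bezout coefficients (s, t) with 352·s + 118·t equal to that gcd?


Euclidean algorithm on (352, 118) — divide until remainder is 0:
  352 = 2 · 118 + 116
  118 = 1 · 116 + 2
  116 = 58 · 2 + 0
gcd(352, 118) = 2.
Track Bezout coefficients alongside the remainders: start with r₀ = 352 = a·1 + b·0 (s = 1, t = 0) and r₁ = 118 = a·0 + b·1 (s = 0, t = 1); each new remainder r_{k+1} = r_{k-1} − q_k·r_k inherits s_{k+1} = s_{k-1} − q_k·s_k, t_{k+1} = t_{k-1} − q_k·t_k, so r_k = a·s_k + b·t_k at every step:
  q = 2: r = 116, s = 1 − 2·0 = 1, t = 0 − 2·1 = -2  (check: 352·1 + 118·(-2) = 116)
  q = 1: r = 2, s = 0 − 1·1 = -1, t = 1 − 1·(-2) = 3  (check: 352·(-1) + 118·3 = 2)
The row with r = 2 (the gcd) gives the Bezout coefficients s = -1, t = 3.
Result: 352 · (-1) + 118 · (3) = 2.

gcd(352, 118) = 2; s = -1, t = 3 (check: 352·(-1) + 118·3 = 2).


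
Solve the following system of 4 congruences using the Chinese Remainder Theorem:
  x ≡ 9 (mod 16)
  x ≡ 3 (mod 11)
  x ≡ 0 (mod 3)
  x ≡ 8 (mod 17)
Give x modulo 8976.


Product of moduli M = 16 · 11 · 3 · 17 = 8976.
Merge one congruence at a time:
  Start: x ≡ 9 (mod 16).
  Combine with x ≡ 3 (mod 11); new modulus lcm = 176.
    Write x = 9 + 16·t and substitute into x ≡ 3 (mod 11): 16·t ≡ 3 − 9 = -6 (mod 11).
    Reduce coefficients mod 11: 5·t ≡ 5 (mod 11).
    The inverse of 5 mod 11 is 9 (since 5·9 = 45 = 4·11 + 1), so t ≡ 9·5 = 45 ≡ 1 (mod 11).
    Then x = 9 + 16·1 = 25, valid modulo lcm(16, 11) = 176: x ≡ 25 (mod 176).
  Combine with x ≡ 0 (mod 3); new modulus lcm = 528.
    Write x = 25 + 176·t and substitute into x ≡ 0 (mod 3): 176·t ≡ 0 − 25 = -25 (mod 3).
    Reduce coefficients mod 3: 2·t ≡ 2 (mod 3).
    The inverse of 2 mod 3 is 2 (since 2·2 = 4 = 1·3 + 1), so t ≡ 2·2 = 4 ≡ 1 (mod 3).
    Then x = 25 + 176·1 = 201, valid modulo lcm(176, 3) = 528: x ≡ 201 (mod 528).
  Combine with x ≡ 8 (mod 17); new modulus lcm = 8976.
    Write x = 201 + 528·t and substitute into x ≡ 8 (mod 17): 528·t ≡ 8 − 201 = -193 (mod 17).
    Reduce coefficients mod 17: 1·t ≡ 11 (mod 17).
    So t ≡ 11 (mod 17).
    Then x = 201 + 528·11 = 6009, valid modulo lcm(528, 17) = 8976: x ≡ 6009 (mod 8976).
Verify against each original: 6009 mod 16 = 9, 6009 mod 11 = 3, 6009 mod 3 = 0, 6009 mod 17 = 8.

x ≡ 6009 (mod 8976).


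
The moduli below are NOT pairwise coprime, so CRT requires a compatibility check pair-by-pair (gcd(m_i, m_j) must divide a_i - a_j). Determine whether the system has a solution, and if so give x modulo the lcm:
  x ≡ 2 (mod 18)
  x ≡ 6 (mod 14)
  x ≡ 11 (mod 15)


Moduli 18, 14, 15 are not pairwise coprime, so CRT works modulo lcm(m_i) when all pairwise compatibility conditions hold.
Pairwise compatibility: gcd(m_i, m_j) must divide a_i - a_j for every pair.
Merge one congruence at a time:
  Start: x ≡ 2 (mod 18).
  Combine with x ≡ 6 (mod 14): gcd(18, 14) = 2; 6 - 2 = 4, which IS divisible by 2, so compatible.
    Write x = 2 + 18·t and substitute into x ≡ 6 (mod 14): 18·t ≡ 6 − 2 = 4 (mod 14).
    Divide the congruence (and modulus) by g = 2: 9·t ≡ 2 (mod 7).
    Reduce coefficients mod 7: 2·t ≡ 2 (mod 7).
    The inverse of 2 mod 7 is 4 (since 2·4 = 8 = 1·7 + 1), so t ≡ 4·2 = 8 ≡ 1 (mod 7).
    Then x = 2 + 18·1 = 20, valid modulo lcm(18, 14) = 126: x ≡ 20 (mod 126).
  Combine with x ≡ 11 (mod 15): gcd(126, 15) = 3; 11 - 20 = -9, which IS divisible by 3, so compatible.
    Write x = 20 + 126·t and substitute into x ≡ 11 (mod 15): 126·t ≡ 11 − 20 = -9 (mod 15).
    Divide the congruence (and modulus) by g = 3: 42·t ≡ -3 (mod 5).
    Reduce coefficients mod 5: 2·t ≡ 2 (mod 5).
    The inverse of 2 mod 5 is 3 (since 2·3 = 6 = 1·5 + 1), so t ≡ 3·2 = 6 ≡ 1 (mod 5).
    Then x = 20 + 126·1 = 146, valid modulo lcm(126, 15) = 630: x ≡ 146 (mod 630).
Verify: 146 mod 18 = 2, 146 mod 14 = 6, 146 mod 15 = 11.

x ≡ 146 (mod 630).


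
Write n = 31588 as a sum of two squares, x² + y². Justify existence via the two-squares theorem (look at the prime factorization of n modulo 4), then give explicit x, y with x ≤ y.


Step 1: Factor n = 31588 = 2^2 · 53 · 149.
Step 2: Check the mod-4 condition on each prime factor: 2 = 2 (special); 53 ≡ 1 (mod 4), exponent 1; 149 ≡ 1 (mod 4), exponent 1.
All primes ≡ 3 (mod 4) appear to even exponent (or don't appear), so by the two-squares theorem n IS expressible as a sum of two squares.
Step 3: Build a representation. Group n = k² · m with k = 2 and m = 53 · 149 = 7897 (a product of primes ≡ 1 (mod 4)); a representation of m scales to one of n via (k·x)² + (k·y)² = k²(x² + y²). Each prime p ≡ 1 (mod 4) is itself a sum of two squares; find a² by testing p − a² for a perfect square:
  53: 53 − 1² = 52, 53 − 2² = 49 = 7² ⇒ 53 = 2² + 7².
  149: 149 − 1² = 148, 149 − 2² = 145, 149 − 3² = 140, 149 − 4² = 133, 149 − 5² = 124, 149 − 6² = 113, 149 − 7² = 100 = 10² ⇒ 149 = 7² + 10².
  Combine using the Brahmagupta–Fibonacci identity (a² + b²)(c² + d²) = (ac − bd)² + (ad + bc)² = (ac + bd)² + (ad − bc)²:
  53 · 149 = 7897: from (2² + 7²)(7² + 10²), take (2·7 − 7·10, 2·10 + 7·7) = (14 − 70, 20 + 49) = (-56, 69); dropping signs (only squares matter) gives (56, 69); check 56² + 69² = 3136 + 4761 = 7897 ✓.
  Scale by k = 2: (2·56, 2·69) = (112, 138).
Step 4: Order so x ≤ y and verify: 112² + 138² = 12544 + 19044 = 31588 = n. ✓

n = 31588 = 112² + 138² (one valid representation with x ≤ y).


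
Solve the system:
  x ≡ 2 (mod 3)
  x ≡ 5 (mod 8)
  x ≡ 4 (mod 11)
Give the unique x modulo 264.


Moduli 3, 8, 11 are pairwise coprime; by CRT there is a unique solution modulo M = 3 · 8 · 11 = 264.
Solve pairwise, accumulating the modulus:
  Start with x ≡ 2 (mod 3).
  Combine with x ≡ 5 (mod 8): since gcd(3, 8) = 1, we get a unique residue mod 24.
    Write x = 2 + 3·t and substitute into x ≡ 5 (mod 8): 3·t ≡ 5 − 2 = 3 (mod 8).
    The inverse of 3 mod 8 is 3 (since 3·3 = 9 = 1·8 + 1), so t ≡ 3·3 = 9 ≡ 1 (mod 8).
    Then x = 2 + 3·1 = 5, valid modulo lcm(3, 8) = 24: x ≡ 5 (mod 24).
  Combine with x ≡ 4 (mod 11): since gcd(24, 11) = 1, we get a unique residue mod 264.
    Write x = 5 + 24·t and substitute into x ≡ 4 (mod 11): 24·t ≡ 4 − 5 = -1 (mod 11).
    Reduce coefficients mod 11: 2·t ≡ 10 (mod 11).
    The inverse of 2 mod 11 is 6 (since 2·6 = 12 = 1·11 + 1), so t ≡ 6·10 = 60 ≡ 5 (mod 11).
    Then x = 5 + 24·5 = 125, valid modulo lcm(24, 11) = 264: x ≡ 125 (mod 264).
Verify: 125 mod 3 = 2 ✓, 125 mod 8 = 5 ✓, 125 mod 11 = 4 ✓.

x ≡ 125 (mod 264).


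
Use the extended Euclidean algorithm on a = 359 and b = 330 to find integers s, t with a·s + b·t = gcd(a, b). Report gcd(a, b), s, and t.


Euclidean algorithm on (359, 330) — divide until remainder is 0:
  359 = 1 · 330 + 29
  330 = 11 · 29 + 11
  29 = 2 · 11 + 7
  11 = 1 · 7 + 4
  7 = 1 · 4 + 3
  4 = 1 · 3 + 1
  3 = 3 · 1 + 0
gcd(359, 330) = 1.
Track Bezout coefficients alongside the remainders: start with r₀ = 359 = a·1 + b·0 (s = 1, t = 0) and r₁ = 330 = a·0 + b·1 (s = 0, t = 1); each new remainder r_{k+1} = r_{k-1} − q_k·r_k inherits s_{k+1} = s_{k-1} − q_k·s_k, t_{k+1} = t_{k-1} − q_k·t_k, so r_k = a·s_k + b·t_k at every step:
  q = 1: r = 29, s = 1 − 1·0 = 1, t = 0 − 1·1 = -1  (check: 359·1 + 330·(-1) = 29)
  q = 11: r = 11, s = 0 − 11·1 = -11, t = 1 − 11·(-1) = 12  (check: 359·(-11) + 330·12 = 11)
  q = 2: r = 7, s = 1 − 2·(-11) = 23, t = -1 − 2·12 = -25  (check: 359·23 + 330·(-25) = 7)
  q = 1: r = 4, s = -11 − 1·23 = -34, t = 12 − 1·(-25) = 37  (check: 359·(-34) + 330·37 = 4)
  q = 1: r = 3, s = 23 − 1·(-34) = 57, t = -25 − 1·37 = -62  (check: 359·57 + 330·(-62) = 3)
  q = 1: r = 1, s = -34 − 1·57 = -91, t = 37 − 1·(-62) = 99  (check: 359·(-91) + 330·99 = 1)
The row with r = 1 (the gcd) gives the Bezout coefficients s = -91, t = 99.
Result: 359 · (-91) + 330 · (99) = 1.

gcd(359, 330) = 1; s = -91, t = 99 (check: 359·(-91) + 330·99 = 1).


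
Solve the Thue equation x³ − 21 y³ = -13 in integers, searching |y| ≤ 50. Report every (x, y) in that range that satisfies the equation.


The equation is x³ - 21y³ = -13. For fixed y, x³ = 21·y³ − 13, so a solution requires the RHS to be a perfect cube.
Strategy: iterate y from -50 to 50, compute RHS = 21·y³ − 13, and check whether it is a (positive or negative) perfect cube.
Check small values of y:
  y = 0: RHS = -13 is not a perfect cube.
  y = 1: RHS = 8 = (2)³ ⇒ x = 2 works.
  y = -1: RHS = -34 is not a perfect cube.
  y = 2: RHS = 155 is not a perfect cube.
  y = -2: RHS = -181 is not a perfect cube.
  y = 3: RHS = 554 is not a perfect cube.
  y = -3: RHS = -580 is not a perfect cube.
Continuing, at y = 4: RHS = 1331 = (11)³ ⇒ x = 11 works.
Searching the remaining y in |y| ≤ 50 finds no further solutions.
Collected solutions: (2, 1), (11, 4).

Solutions (with |y| ≤ 50): (2, 1), (11, 4).


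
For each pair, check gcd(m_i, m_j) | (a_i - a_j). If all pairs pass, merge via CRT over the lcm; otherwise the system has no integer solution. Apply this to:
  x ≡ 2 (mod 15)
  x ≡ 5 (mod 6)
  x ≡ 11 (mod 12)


Moduli 15, 6, 12 are not pairwise coprime, so CRT works modulo lcm(m_i) when all pairwise compatibility conditions hold.
Pairwise compatibility: gcd(m_i, m_j) must divide a_i - a_j for every pair.
Merge one congruence at a time:
  Start: x ≡ 2 (mod 15).
  Combine with x ≡ 5 (mod 6): gcd(15, 6) = 3; 5 - 2 = 3, which IS divisible by 3, so compatible.
    Write x = 2 + 15·t and substitute into x ≡ 5 (mod 6): 15·t ≡ 5 − 2 = 3 (mod 6).
    Divide the congruence (and modulus) by g = 3: 5·t ≡ 1 (mod 2).
    Reduce coefficients mod 2: 1·t ≡ 1 (mod 2).
    So t ≡ 1 (mod 2).
    Then x = 2 + 15·1 = 17, valid modulo lcm(15, 6) = 30: x ≡ 17 (mod 30).
  Combine with x ≡ 11 (mod 12): gcd(30, 12) = 6; 11 - 17 = -6, which IS divisible by 6, so compatible.
    Write x = 17 + 30·t and substitute into x ≡ 11 (mod 12): 30·t ≡ 11 − 17 = -6 (mod 12).
    Divide the congruence (and modulus) by g = 6: 5·t ≡ -1 (mod 2).
    Reduce coefficients mod 2: 1·t ≡ 1 (mod 2).
    So t ≡ 1 (mod 2).
    Then x = 17 + 30·1 = 47, valid modulo lcm(30, 12) = 60: x ≡ 47 (mod 60).
Verify: 47 mod 15 = 2, 47 mod 6 = 5, 47 mod 12 = 11.

x ≡ 47 (mod 60).


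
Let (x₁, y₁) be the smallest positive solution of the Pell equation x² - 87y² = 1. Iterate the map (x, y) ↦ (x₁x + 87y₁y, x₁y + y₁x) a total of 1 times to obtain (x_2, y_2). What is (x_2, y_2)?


Step 1: Find the fundamental solution (x₁, y₁) of x² - 87y² = 1.
  Expand √87 as a continued fraction. a₀ = ⌊√87⌋ = 9; iterate m_{k+1} = d_k·a_k − m_k, d_{k+1} = (87 − m_{k+1}²)/d_k, a_{k+1} = ⌊(a₀ + m_{k+1})/d_{k+1}⌋ (starting m₀ = 0, d₀ = 1), with convergents p_k = a_k·p_{k-1} + p_{k-2}, q_k = a_k·q_{k-1} + q_{k-2} (p₋₁ = 1, q₋₁ = 0):
  k = 0: a₀ = 9; p₀/q₀ = 9/1; p₀² − 87·q₀² = 81 − 87 = -6.
  k = 1: m = 9, d = 6, a = ⌊(9 + 9)/6⌋ = 3; p/q = (3·9 + 1)/(3·1 + 0) = 28/3; p² − 87·q² = 784 − 783 = 1.
  The first convergent with p² − 87·q² = 1 gives the fundamental solution (x₁, y₁) = (28, 3).
Step 2: Apply the recurrence (x_{n+1}, y_{n+1}) = (x₁x_n + 87y₁y_n, x₁y_n + y₁x_n) repeatedly.
  From (x_1, y_1) = (28, 3): x_2 = 28·28 + 87·3·3 = 1567; y_2 = 28·3 + 3·28 = 168.
Step 3: Verify x_2² - 87·y_2² = 2455489 - 2455488 = 1 (should be 1). ✓

(x_1, y_1) = (28, 3); (x_2, y_2) = (1567, 168).


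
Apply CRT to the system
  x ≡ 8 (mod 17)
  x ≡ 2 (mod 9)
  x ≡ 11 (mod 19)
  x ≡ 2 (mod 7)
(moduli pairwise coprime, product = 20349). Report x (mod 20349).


Product of moduli M = 17 · 9 · 19 · 7 = 20349.
Merge one congruence at a time:
  Start: x ≡ 8 (mod 17).
  Combine with x ≡ 2 (mod 9); new modulus lcm = 153.
    Write x = 8 + 17·t and substitute into x ≡ 2 (mod 9): 17·t ≡ 2 − 8 = -6 (mod 9).
    Reduce coefficients mod 9: 8·t ≡ 3 (mod 9).
    The inverse of 8 mod 9 is 8 (since 8·8 = 64 = 7·9 + 1), so t ≡ 8·3 = 24 ≡ 6 (mod 9).
    Then x = 8 + 17·6 = 110, valid modulo lcm(17, 9) = 153: x ≡ 110 (mod 153).
  Combine with x ≡ 11 (mod 19); new modulus lcm = 2907.
    Write x = 110 + 153·t and substitute into x ≡ 11 (mod 19): 153·t ≡ 11 − 110 = -99 (mod 19).
    Reduce coefficients mod 19: 1·t ≡ 15 (mod 19).
    So t ≡ 15 (mod 19).
    Then x = 110 + 153·15 = 2405, valid modulo lcm(153, 19) = 2907: x ≡ 2405 (mod 2907).
  Combine with x ≡ 2 (mod 7); new modulus lcm = 20349.
    Write x = 2405 + 2907·t and substitute into x ≡ 2 (mod 7): 2907·t ≡ 2 − 2405 = -2403 (mod 7).
    Reduce coefficients mod 7: 2·t ≡ 5 (mod 7).
    The inverse of 2 mod 7 is 4 (since 2·4 = 8 = 1·7 + 1), so t ≡ 4·5 = 20 ≡ 6 (mod 7).
    Then x = 2405 + 2907·6 = 19847, valid modulo lcm(2907, 7) = 20349: x ≡ 19847 (mod 20349).
Verify against each original: 19847 mod 17 = 8, 19847 mod 9 = 2, 19847 mod 19 = 11, 19847 mod 7 = 2.

x ≡ 19847 (mod 20349).


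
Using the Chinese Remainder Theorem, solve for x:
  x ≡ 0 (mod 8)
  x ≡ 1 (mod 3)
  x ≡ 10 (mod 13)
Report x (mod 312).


Moduli 8, 3, 13 are pairwise coprime; by CRT there is a unique solution modulo M = 8 · 3 · 13 = 312.
Solve pairwise, accumulating the modulus:
  Start with x ≡ 0 (mod 8).
  Combine with x ≡ 1 (mod 3): since gcd(8, 3) = 1, we get a unique residue mod 24.
    Write x = 0 + 8·t and substitute into x ≡ 1 (mod 3): 8·t ≡ 1 − 0 = 1 (mod 3).
    Reduce coefficients mod 3: 2·t ≡ 1 (mod 3).
    The inverse of 2 mod 3 is 2 (since 2·2 = 4 = 1·3 + 1), so t ≡ 2·1 = 2 ≡ 2 (mod 3).
    Then x = 0 + 8·2 = 16, valid modulo lcm(8, 3) = 24: x ≡ 16 (mod 24).
  Combine with x ≡ 10 (mod 13): since gcd(24, 13) = 1, we get a unique residue mod 312.
    Write x = 16 + 24·t and substitute into x ≡ 10 (mod 13): 24·t ≡ 10 − 16 = -6 (mod 13).
    Reduce coefficients mod 13: 11·t ≡ 7 (mod 13).
    The inverse of 11 mod 13 is 6 (since 11·6 = 66 = 5·13 + 1), so t ≡ 6·7 = 42 ≡ 3 (mod 13).
    Then x = 16 + 24·3 = 88, valid modulo lcm(24, 13) = 312: x ≡ 88 (mod 312).
Verify: 88 mod 8 = 0 ✓, 88 mod 3 = 1 ✓, 88 mod 13 = 10 ✓.

x ≡ 88 (mod 312).


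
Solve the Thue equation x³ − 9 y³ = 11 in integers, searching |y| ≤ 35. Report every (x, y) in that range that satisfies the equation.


The equation is x³ - 9y³ = 11. For fixed y, x³ = 9·y³ + 11, so a solution requires the RHS to be a perfect cube.
Strategy: iterate y from -35 to 35, compute RHS = 9·y³ + 11, and check whether it is a (positive or negative) perfect cube.
Check small values of y:
  y = 0: RHS = 11 is not a perfect cube.
  y = 1: RHS = 20 is not a perfect cube.
  y = -1: RHS = 2 is not a perfect cube.
  y = 2: RHS = 83 is not a perfect cube.
  y = -2: RHS = -61 is not a perfect cube.
  y = 3: RHS = 254 is not a perfect cube.
  y = -3: RHS = -232 is not a perfect cube.
Continuing the search up to |y| = 35 finds no solutions either.
No (x, y) in the scanned range satisfies the equation.

No integer solutions with |y| ≤ 35.


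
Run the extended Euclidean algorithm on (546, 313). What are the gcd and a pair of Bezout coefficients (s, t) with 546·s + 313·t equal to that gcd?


Euclidean algorithm on (546, 313) — divide until remainder is 0:
  546 = 1 · 313 + 233
  313 = 1 · 233 + 80
  233 = 2 · 80 + 73
  80 = 1 · 73 + 7
  73 = 10 · 7 + 3
  7 = 2 · 3 + 1
  3 = 3 · 1 + 0
gcd(546, 313) = 1.
Track Bezout coefficients alongside the remainders: start with r₀ = 546 = a·1 + b·0 (s = 1, t = 0) and r₁ = 313 = a·0 + b·1 (s = 0, t = 1); each new remainder r_{k+1} = r_{k-1} − q_k·r_k inherits s_{k+1} = s_{k-1} − q_k·s_k, t_{k+1} = t_{k-1} − q_k·t_k, so r_k = a·s_k + b·t_k at every step:
  q = 1: r = 233, s = 1 − 1·0 = 1, t = 0 − 1·1 = -1  (check: 546·1 + 313·(-1) = 233)
  q = 1: r = 80, s = 0 − 1·1 = -1, t = 1 − 1·(-1) = 2  (check: 546·(-1) + 313·2 = 80)
  q = 2: r = 73, s = 1 − 2·(-1) = 3, t = -1 − 2·2 = -5  (check: 546·3 + 313·(-5) = 73)
  q = 1: r = 7, s = -1 − 1·3 = -4, t = 2 − 1·(-5) = 7  (check: 546·(-4) + 313·7 = 7)
  q = 10: r = 3, s = 3 − 10·(-4) = 43, t = -5 − 10·7 = -75  (check: 546·43 + 313·(-75) = 3)
  q = 2: r = 1, s = -4 − 2·43 = -90, t = 7 − 2·(-75) = 157  (check: 546·(-90) + 313·157 = 1)
The row with r = 1 (the gcd) gives the Bezout coefficients s = -90, t = 157.
Result: 546 · (-90) + 313 · (157) = 1.

gcd(546, 313) = 1; s = -90, t = 157 (check: 546·(-90) + 313·157 = 1).


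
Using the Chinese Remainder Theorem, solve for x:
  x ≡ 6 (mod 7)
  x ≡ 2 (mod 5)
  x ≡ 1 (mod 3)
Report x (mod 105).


Moduli 7, 5, 3 are pairwise coprime; by CRT there is a unique solution modulo M = 7 · 5 · 3 = 105.
Solve pairwise, accumulating the modulus:
  Start with x ≡ 6 (mod 7).
  Combine with x ≡ 2 (mod 5): since gcd(7, 5) = 1, we get a unique residue mod 35.
    Write x = 6 + 7·t and substitute into x ≡ 2 (mod 5): 7·t ≡ 2 − 6 = -4 (mod 5).
    Reduce coefficients mod 5: 2·t ≡ 1 (mod 5).
    The inverse of 2 mod 5 is 3 (since 2·3 = 6 = 1·5 + 1), so t ≡ 3·1 = 3 ≡ 3 (mod 5).
    Then x = 6 + 7·3 = 27, valid modulo lcm(7, 5) = 35: x ≡ 27 (mod 35).
  Combine with x ≡ 1 (mod 3): since gcd(35, 3) = 1, we get a unique residue mod 105.
    Write x = 27 + 35·t and substitute into x ≡ 1 (mod 3): 35·t ≡ 1 − 27 = -26 (mod 3).
    Reduce coefficients mod 3: 2·t ≡ 1 (mod 3).
    The inverse of 2 mod 3 is 2 (since 2·2 = 4 = 1·3 + 1), so t ≡ 2·1 = 2 ≡ 2 (mod 3).
    Then x = 27 + 35·2 = 97, valid modulo lcm(35, 3) = 105: x ≡ 97 (mod 105).
Verify: 97 mod 7 = 6 ✓, 97 mod 5 = 2 ✓, 97 mod 3 = 1 ✓.

x ≡ 97 (mod 105).


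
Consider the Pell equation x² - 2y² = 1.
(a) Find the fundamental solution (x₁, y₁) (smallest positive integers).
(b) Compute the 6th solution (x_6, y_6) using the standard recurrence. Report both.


Step 1: Find the fundamental solution (x₁, y₁) of x² - 2y² = 1.
  Expand √2 as a continued fraction. a₀ = ⌊√2⌋ = 1; iterate m_{k+1} = d_k·a_k − m_k, d_{k+1} = (2 − m_{k+1}²)/d_k, a_{k+1} = ⌊(a₀ + m_{k+1})/d_{k+1}⌋ (starting m₀ = 0, d₀ = 1), with convergents p_k = a_k·p_{k-1} + p_{k-2}, q_k = a_k·q_{k-1} + q_{k-2} (p₋₁ = 1, q₋₁ = 0):
  k = 0: a₀ = 1; p₀/q₀ = 1/1; p₀² − 2·q₀² = 1 − 2 = -1.
  k = 1: m = 1, d = 1, a = ⌊(1 + 1)/1⌋ = 2; p/q = (2·1 + 1)/(2·1 + 0) = 3/2; p² − 2·q² = 9 − 8 = 1.
  The first convergent with p² − 2·q² = 1 gives the fundamental solution (x₁, y₁) = (3, 2).
Step 2: Apply the recurrence (x_{n+1}, y_{n+1}) = (x₁x_n + 2y₁y_n, x₁y_n + y₁x_n) repeatedly.
  From (x_1, y_1) = (3, 2): x_2 = 3·3 + 2·2·2 = 17; y_2 = 3·2 + 2·3 = 12.
  From (x_2, y_2) = (17, 12): x_3 = 3·17 + 2·2·12 = 99; y_3 = 3·12 + 2·17 = 70.
  From (x_3, y_3) = (99, 70): x_4 = 3·99 + 2·2·70 = 577; y_4 = 3·70 + 2·99 = 408.
  From (x_4, y_4) = (577, 408): x_5 = 3·577 + 2·2·408 = 3363; y_5 = 3·408 + 2·577 = 2378.
  From (x_5, y_5) = (3363, 2378): x_6 = 3·3363 + 2·2·2378 = 19601; y_6 = 3·2378 + 2·3363 = 13860.
Step 3: Verify x_6² - 2·y_6² = 384199201 - 384199200 = 1 (should be 1). ✓

(x_1, y_1) = (3, 2); (x_6, y_6) = (19601, 13860).


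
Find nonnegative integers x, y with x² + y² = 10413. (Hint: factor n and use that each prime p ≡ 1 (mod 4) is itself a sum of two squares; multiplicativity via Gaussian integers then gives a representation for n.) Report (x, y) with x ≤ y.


Step 1: Factor n = 10413 = 3^2 · 13 · 89.
Step 2: Check the mod-4 condition on each prime factor: 3 ≡ 3 (mod 4), exponent 2 (must be even); 13 ≡ 1 (mod 4), exponent 1; 89 ≡ 1 (mod 4), exponent 1.
All primes ≡ 3 (mod 4) appear to even exponent (or don't appear), so by the two-squares theorem n IS expressible as a sum of two squares.
Step 3: Build a representation. Group n = k² · m with k = 3 and m = 13 · 89 = 1157 (a product of primes ≡ 1 (mod 4)); a representation of m scales to one of n via (k·x)² + (k·y)² = k²(x² + y²). Each prime p ≡ 1 (mod 4) is itself a sum of two squares; find a² by testing p − a² for a perfect square:
  13: 13 − 1² = 12, 13 − 2² = 9 = 3² ⇒ 13 = 2² + 3².
  89: 89 − 1² = 88, 89 − 2² = 85, 89 − 3² = 80, 89 − 4² = 73, 89 − 5² = 64 = 8² ⇒ 89 = 5² + 8².
  Combine using the Brahmagupta–Fibonacci identity (a² + b²)(c² + d²) = (ac − bd)² + (ad + bc)² = (ac + bd)² + (ad − bc)²:
  13 · 89 = 1157: from (2² + 3²)(5² + 8²), take (2·5 − 3·8, 2·8 + 3·5) = (10 − 24, 16 + 15) = (-14, 31); dropping signs (only squares matter) gives (14, 31); check 14² + 31² = 196 + 961 = 1157 ✓.
  Scale by k = 3: (3·14, 3·31) = (42, 93).
Step 4: Order so x ≤ y and verify: 42² + 93² = 1764 + 8649 = 10413 = n. ✓

n = 10413 = 42² + 93² (one valid representation with x ≤ y).


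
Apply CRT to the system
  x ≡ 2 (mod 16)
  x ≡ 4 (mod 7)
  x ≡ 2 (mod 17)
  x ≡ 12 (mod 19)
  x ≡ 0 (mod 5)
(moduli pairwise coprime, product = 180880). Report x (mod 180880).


Product of moduli M = 16 · 7 · 17 · 19 · 5 = 180880.
Merge one congruence at a time:
  Start: x ≡ 2 (mod 16).
  Combine with x ≡ 4 (mod 7); new modulus lcm = 112.
    Write x = 2 + 16·t and substitute into x ≡ 4 (mod 7): 16·t ≡ 4 − 2 = 2 (mod 7).
    Reduce coefficients mod 7: 2·t ≡ 2 (mod 7).
    The inverse of 2 mod 7 is 4 (since 2·4 = 8 = 1·7 + 1), so t ≡ 4·2 = 8 ≡ 1 (mod 7).
    Then x = 2 + 16·1 = 18, valid modulo lcm(16, 7) = 112: x ≡ 18 (mod 112).
  Combine with x ≡ 2 (mod 17); new modulus lcm = 1904.
    Write x = 18 + 112·t and substitute into x ≡ 2 (mod 17): 112·t ≡ 2 − 18 = -16 (mod 17).
    Reduce coefficients mod 17: 10·t ≡ 1 (mod 17).
    The inverse of 10 mod 17 is 12 (since 10·12 = 120 = 7·17 + 1), so t ≡ 12·1 = 12 ≡ 12 (mod 17).
    Then x = 18 + 112·12 = 1362, valid modulo lcm(112, 17) = 1904: x ≡ 1362 (mod 1904).
  Combine with x ≡ 12 (mod 19); new modulus lcm = 36176.
    Write x = 1362 + 1904·t and substitute into x ≡ 12 (mod 19): 1904·t ≡ 12 − 1362 = -1350 (mod 19).
    Reduce coefficients mod 19: 4·t ≡ 18 (mod 19).
    The inverse of 4 mod 19 is 5 (since 4·5 = 20 = 1·19 + 1), so t ≡ 5·18 = 90 ≡ 14 (mod 19).
    Then x = 1362 + 1904·14 = 28018, valid modulo lcm(1904, 19) = 36176: x ≡ 28018 (mod 36176).
  Combine with x ≡ 0 (mod 5); new modulus lcm = 180880.
    Write x = 28018 + 36176·t and substitute into x ≡ 0 (mod 5): 36176·t ≡ 0 − 28018 = -28018 (mod 5).
    Reduce coefficients mod 5: 1·t ≡ 2 (mod 5).
    So t ≡ 2 (mod 5).
    Then x = 28018 + 36176·2 = 100370, valid modulo lcm(36176, 5) = 180880: x ≡ 100370 (mod 180880).
Verify against each original: 100370 mod 16 = 2, 100370 mod 7 = 4, 100370 mod 17 = 2, 100370 mod 19 = 12, 100370 mod 5 = 0.

x ≡ 100370 (mod 180880).


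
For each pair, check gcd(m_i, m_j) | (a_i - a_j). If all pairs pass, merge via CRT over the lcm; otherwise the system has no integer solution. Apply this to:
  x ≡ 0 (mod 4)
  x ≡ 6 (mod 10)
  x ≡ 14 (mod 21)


Moduli 4, 10, 21 are not pairwise coprime, so CRT works modulo lcm(m_i) when all pairwise compatibility conditions hold.
Pairwise compatibility: gcd(m_i, m_j) must divide a_i - a_j for every pair.
Merge one congruence at a time:
  Start: x ≡ 0 (mod 4).
  Combine with x ≡ 6 (mod 10): gcd(4, 10) = 2; 6 - 0 = 6, which IS divisible by 2, so compatible.
    Write x = 0 + 4·t and substitute into x ≡ 6 (mod 10): 4·t ≡ 6 − 0 = 6 (mod 10).
    Divide the congruence (and modulus) by g = 2: 2·t ≡ 3 (mod 5).
    The inverse of 2 mod 5 is 3 (since 2·3 = 6 = 1·5 + 1), so t ≡ 3·3 = 9 ≡ 4 (mod 5).
    Then x = 0 + 4·4 = 16, valid modulo lcm(4, 10) = 20: x ≡ 16 (mod 20).
  Combine with x ≡ 14 (mod 21): gcd(20, 21) = 1; 14 - 16 = -2, which IS divisible by 1, so compatible.
    Write x = 16 + 20·t and substitute into x ≡ 14 (mod 21): 20·t ≡ 14 − 16 = -2 (mod 21).
    Reduce coefficients mod 21: 20·t ≡ 19 (mod 21).
    The inverse of 20 mod 21 is 20 (since 20·20 = 400 = 19·21 + 1), so t ≡ 20·19 = 380 ≡ 2 (mod 21).
    Then x = 16 + 20·2 = 56, valid modulo lcm(20, 21) = 420: x ≡ 56 (mod 420).
Verify: 56 mod 4 = 0, 56 mod 10 = 6, 56 mod 21 = 14.

x ≡ 56 (mod 420).


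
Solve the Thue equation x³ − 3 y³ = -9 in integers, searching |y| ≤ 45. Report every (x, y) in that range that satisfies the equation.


The equation is x³ - 3y³ = -9. For fixed y, x³ = 3·y³ − 9, so a solution requires the RHS to be a perfect cube.
Strategy: iterate y from -45 to 45, compute RHS = 3·y³ − 9, and check whether it is a (positive or negative) perfect cube.
Check small values of y:
  y = 0: RHS = -9 is not a perfect cube.
  y = 1: RHS = -6 is not a perfect cube.
  y = -1: RHS = -12 is not a perfect cube.
  y = 2: RHS = 15 is not a perfect cube.
  y = -2: RHS = -33 is not a perfect cube.
  y = 3: RHS = 72 is not a perfect cube.
  y = -3: RHS = -90 is not a perfect cube.
Continuing the search up to |y| = 45 finds no solutions either.
No (x, y) in the scanned range satisfies the equation.

No integer solutions with |y| ≤ 45.


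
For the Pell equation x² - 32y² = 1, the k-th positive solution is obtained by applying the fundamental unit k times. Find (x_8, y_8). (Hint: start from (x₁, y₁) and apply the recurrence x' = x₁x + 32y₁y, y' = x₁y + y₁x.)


Step 1: Find the fundamental solution (x₁, y₁) of x² - 32y² = 1.
  Expand √32 as a continued fraction. a₀ = ⌊√32⌋ = 5; iterate m_{k+1} = d_k·a_k − m_k, d_{k+1} = (32 − m_{k+1}²)/d_k, a_{k+1} = ⌊(a₀ + m_{k+1})/d_{k+1}⌋ (starting m₀ = 0, d₀ = 1), with convergents p_k = a_k·p_{k-1} + p_{k-2}, q_k = a_k·q_{k-1} + q_{k-2} (p₋₁ = 1, q₋₁ = 0):
  k = 0: a₀ = 5; p₀/q₀ = 5/1; p₀² − 32·q₀² = 25 − 32 = -7.
  k = 1: m = 5, d = 7, a = ⌊(5 + 5)/7⌋ = 1; p/q = (1·5 + 1)/(1·1 + 0) = 6/1; p² − 32·q² = 36 − 32 = 4.
  k = 2: m = 2, d = 4, a = ⌊(5 + 2)/4⌋ = 1; p/q = (1·6 + 5)/(1·1 + 1) = 11/2; p² − 32·q² = 121 − 128 = -7.
  k = 3: m = 2, d = 7, a = ⌊(5 + 2)/7⌋ = 1; p/q = (1·11 + 6)/(1·2 + 1) = 17/3; p² − 32·q² = 289 − 288 = 1.
  The first convergent with p² − 32·q² = 1 gives the fundamental solution (x₁, y₁) = (17, 3).
Step 2: Apply the recurrence (x_{n+1}, y_{n+1}) = (x₁x_n + 32y₁y_n, x₁y_n + y₁x_n) repeatedly.
  From (x_1, y_1) = (17, 3): x_2 = 17·17 + 32·3·3 = 577; y_2 = 17·3 + 3·17 = 102.
  From (x_2, y_2) = (577, 102): x_3 = 17·577 + 32·3·102 = 19601; y_3 = 17·102 + 3·577 = 3465.
  From (x_3, y_3) = (19601, 3465): x_4 = 17·19601 + 32·3·3465 = 665857; y_4 = 17·3465 + 3·19601 = 117708.
  From (x_4, y_4) = (665857, 117708): x_5 = 17·665857 + 32·3·117708 = 22619537; y_5 = 17·117708 + 3·665857 = 3998607.
  From (x_5, y_5) = (22619537, 3998607): x_6 = 17·22619537 + 32·3·3998607 = 768398401; y_6 = 17·3998607 + 3·22619537 = 135834930.
  From (x_6, y_6) = (768398401, 135834930): x_7 = 17·768398401 + 32·3·135834930 = 26102926097; y_7 = 17·135834930 + 3·768398401 = 4614389013.
  From (x_7, y_7) = (26102926097, 4614389013): x_8 = 17·26102926097 + 32·3·4614389013 = 886731088897; y_8 = 17·4614389013 + 3·26102926097 = 156753391512.
Step 3: Verify x_8² - 32·y_8² = 786292024016459316676609 - 786292024016459316676608 = 1 (should be 1). ✓

(x_1, y_1) = (17, 3); (x_8, y_8) = (886731088897, 156753391512).


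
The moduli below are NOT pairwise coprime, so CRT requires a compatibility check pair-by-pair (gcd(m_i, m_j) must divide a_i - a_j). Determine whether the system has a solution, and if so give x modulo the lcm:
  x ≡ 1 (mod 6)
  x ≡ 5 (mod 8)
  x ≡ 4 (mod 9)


Moduli 6, 8, 9 are not pairwise coprime, so CRT works modulo lcm(m_i) when all pairwise compatibility conditions hold.
Pairwise compatibility: gcd(m_i, m_j) must divide a_i - a_j for every pair.
Merge one congruence at a time:
  Start: x ≡ 1 (mod 6).
  Combine with x ≡ 5 (mod 8): gcd(6, 8) = 2; 5 - 1 = 4, which IS divisible by 2, so compatible.
    Write x = 1 + 6·t and substitute into x ≡ 5 (mod 8): 6·t ≡ 5 − 1 = 4 (mod 8).
    Divide the congruence (and modulus) by g = 2: 3·t ≡ 2 (mod 4).
    The inverse of 3 mod 4 is 3 (since 3·3 = 9 = 2·4 + 1), so t ≡ 3·2 = 6 ≡ 2 (mod 4).
    Then x = 1 + 6·2 = 13, valid modulo lcm(6, 8) = 24: x ≡ 13 (mod 24).
  Combine with x ≡ 4 (mod 9): gcd(24, 9) = 3; 4 - 13 = -9, which IS divisible by 3, so compatible.
    Write x = 13 + 24·t and substitute into x ≡ 4 (mod 9): 24·t ≡ 4 − 13 = -9 (mod 9).
    Divide the congruence (and modulus) by g = 3: 8·t ≡ -3 (mod 3).
    Reduce coefficients mod 3: 2·t ≡ 0 (mod 3).
    The inverse of 2 mod 3 is 2 (since 2·2 = 4 = 1·3 + 1), so t ≡ 2·0 = 0 ≡ 0 (mod 3).
    Then x = 13 + 24·0 = 13, valid modulo lcm(24, 9) = 72: x ≡ 13 (mod 72).
Verify: 13 mod 6 = 1, 13 mod 8 = 5, 13 mod 9 = 4.

x ≡ 13 (mod 72).


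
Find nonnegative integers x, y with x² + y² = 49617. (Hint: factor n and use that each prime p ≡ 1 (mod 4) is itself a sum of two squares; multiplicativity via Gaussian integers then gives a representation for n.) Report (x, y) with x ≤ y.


Step 1: Factor n = 49617 = 3^2 · 37 · 149.
Step 2: Check the mod-4 condition on each prime factor: 3 ≡ 3 (mod 4), exponent 2 (must be even); 37 ≡ 1 (mod 4), exponent 1; 149 ≡ 1 (mod 4), exponent 1.
All primes ≡ 3 (mod 4) appear to even exponent (or don't appear), so by the two-squares theorem n IS expressible as a sum of two squares.
Step 3: Build a representation. Group n = k² · m with k = 3 and m = 37 · 149 = 5513 (a product of primes ≡ 1 (mod 4)); a representation of m scales to one of n via (k·x)² + (k·y)² = k²(x² + y²). Each prime p ≡ 1 (mod 4) is itself a sum of two squares; find a² by testing p − a² for a perfect square:
  37: 37 − 1² = 36 = 6² ⇒ 37 = 1² + 6².
  149: 149 − 1² = 148, 149 − 2² = 145, 149 − 3² = 140, 149 − 4² = 133, 149 − 5² = 124, 149 − 6² = 113, 149 − 7² = 100 = 10² ⇒ 149 = 7² + 10².
  Combine using the Brahmagupta–Fibonacci identity (a² + b²)(c² + d²) = (ac − bd)² + (ad + bc)² = (ac + bd)² + (ad − bc)²:
  37 · 149 = 5513: from (1² + 6²)(7² + 10²), take (1·7 − 6·10, 1·10 + 6·7) = (7 − 60, 10 + 42) = (-53, 52); dropping signs (only squares matter) gives (53, 52); check 53² + 52² = 2809 + 2704 = 5513 ✓.
  Scale by k = 3: (3·53, 3·52) = (159, 156).
Step 4: Order so x ≤ y and verify: 156² + 159² = 24336 + 25281 = 49617 = n. ✓

n = 49617 = 156² + 159² (one valid representation with x ≤ y).


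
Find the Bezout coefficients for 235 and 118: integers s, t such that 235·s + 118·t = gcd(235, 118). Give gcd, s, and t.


Euclidean algorithm on (235, 118) — divide until remainder is 0:
  235 = 1 · 118 + 117
  118 = 1 · 117 + 1
  117 = 117 · 1 + 0
gcd(235, 118) = 1.
Track Bezout coefficients alongside the remainders: start with r₀ = 235 = a·1 + b·0 (s = 1, t = 0) and r₁ = 118 = a·0 + b·1 (s = 0, t = 1); each new remainder r_{k+1} = r_{k-1} − q_k·r_k inherits s_{k+1} = s_{k-1} − q_k·s_k, t_{k+1} = t_{k-1} − q_k·t_k, so r_k = a·s_k + b·t_k at every step:
  q = 1: r = 117, s = 1 − 1·0 = 1, t = 0 − 1·1 = -1  (check: 235·1 + 118·(-1) = 117)
  q = 1: r = 1, s = 0 − 1·1 = -1, t = 1 − 1·(-1) = 2  (check: 235·(-1) + 118·2 = 1)
The row with r = 1 (the gcd) gives the Bezout coefficients s = -1, t = 2.
Result: 235 · (-1) + 118 · (2) = 1.

gcd(235, 118) = 1; s = -1, t = 2 (check: 235·(-1) + 118·2 = 1).


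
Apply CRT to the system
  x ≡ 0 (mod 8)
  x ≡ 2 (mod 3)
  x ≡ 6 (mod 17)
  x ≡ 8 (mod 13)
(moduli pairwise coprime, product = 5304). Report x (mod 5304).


Product of moduli M = 8 · 3 · 17 · 13 = 5304.
Merge one congruence at a time:
  Start: x ≡ 0 (mod 8).
  Combine with x ≡ 2 (mod 3); new modulus lcm = 24.
    Write x = 0 + 8·t and substitute into x ≡ 2 (mod 3): 8·t ≡ 2 − 0 = 2 (mod 3).
    Reduce coefficients mod 3: 2·t ≡ 2 (mod 3).
    The inverse of 2 mod 3 is 2 (since 2·2 = 4 = 1·3 + 1), so t ≡ 2·2 = 4 ≡ 1 (mod 3).
    Then x = 0 + 8·1 = 8, valid modulo lcm(8, 3) = 24: x ≡ 8 (mod 24).
  Combine with x ≡ 6 (mod 17); new modulus lcm = 408.
    Write x = 8 + 24·t and substitute into x ≡ 6 (mod 17): 24·t ≡ 6 − 8 = -2 (mod 17).
    Reduce coefficients mod 17: 7·t ≡ 15 (mod 17).
    The inverse of 7 mod 17 is 5 (since 7·5 = 35 = 2·17 + 1), so t ≡ 5·15 = 75 ≡ 7 (mod 17).
    Then x = 8 + 24·7 = 176, valid modulo lcm(24, 17) = 408: x ≡ 176 (mod 408).
  Combine with x ≡ 8 (mod 13); new modulus lcm = 5304.
    Write x = 176 + 408·t and substitute into x ≡ 8 (mod 13): 408·t ≡ 8 − 176 = -168 (mod 13).
    Reduce coefficients mod 13: 5·t ≡ 1 (mod 13).
    The inverse of 5 mod 13 is 8 (since 5·8 = 40 = 3·13 + 1), so t ≡ 8·1 = 8 ≡ 8 (mod 13).
    Then x = 176 + 408·8 = 3440, valid modulo lcm(408, 13) = 5304: x ≡ 3440 (mod 5304).
Verify against each original: 3440 mod 8 = 0, 3440 mod 3 = 2, 3440 mod 17 = 6, 3440 mod 13 = 8.

x ≡ 3440 (mod 5304).


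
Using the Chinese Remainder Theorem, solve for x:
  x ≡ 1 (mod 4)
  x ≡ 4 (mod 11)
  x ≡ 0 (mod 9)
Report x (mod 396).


Moduli 4, 11, 9 are pairwise coprime; by CRT there is a unique solution modulo M = 4 · 11 · 9 = 396.
Solve pairwise, accumulating the modulus:
  Start with x ≡ 1 (mod 4).
  Combine with x ≡ 4 (mod 11): since gcd(4, 11) = 1, we get a unique residue mod 44.
    Write x = 1 + 4·t and substitute into x ≡ 4 (mod 11): 4·t ≡ 4 − 1 = 3 (mod 11).
    The inverse of 4 mod 11 is 3 (since 4·3 = 12 = 1·11 + 1), so t ≡ 3·3 = 9 ≡ 9 (mod 11).
    Then x = 1 + 4·9 = 37, valid modulo lcm(4, 11) = 44: x ≡ 37 (mod 44).
  Combine with x ≡ 0 (mod 9): since gcd(44, 9) = 1, we get a unique residue mod 396.
    Write x = 37 + 44·t and substitute into x ≡ 0 (mod 9): 44·t ≡ 0 − 37 = -37 (mod 9).
    Reduce coefficients mod 9: 8·t ≡ 8 (mod 9).
    The inverse of 8 mod 9 is 8 (since 8·8 = 64 = 7·9 + 1), so t ≡ 8·8 = 64 ≡ 1 (mod 9).
    Then x = 37 + 44·1 = 81, valid modulo lcm(44, 9) = 396: x ≡ 81 (mod 396).
Verify: 81 mod 4 = 1 ✓, 81 mod 11 = 4 ✓, 81 mod 9 = 0 ✓.

x ≡ 81 (mod 396).


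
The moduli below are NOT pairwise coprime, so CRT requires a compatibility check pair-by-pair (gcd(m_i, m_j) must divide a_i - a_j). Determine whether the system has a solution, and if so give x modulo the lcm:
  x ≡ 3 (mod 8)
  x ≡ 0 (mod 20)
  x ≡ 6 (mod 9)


Moduli 8, 20, 9 are not pairwise coprime, so CRT works modulo lcm(m_i) when all pairwise compatibility conditions hold.
Pairwise compatibility: gcd(m_i, m_j) must divide a_i - a_j for every pair.
Merge one congruence at a time:
  Start: x ≡ 3 (mod 8).
  Combine with x ≡ 0 (mod 20): gcd(8, 20) = 4, and 0 - 3 = -3 is NOT divisible by 4.
    ⇒ system is inconsistent (no integer solution).

No solution (the system is inconsistent).


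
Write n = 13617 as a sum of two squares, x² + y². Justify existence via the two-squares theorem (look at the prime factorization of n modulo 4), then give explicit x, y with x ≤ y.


Step 1: Factor n = 13617 = 3^2 · 17 · 89.
Step 2: Check the mod-4 condition on each prime factor: 3 ≡ 3 (mod 4), exponent 2 (must be even); 17 ≡ 1 (mod 4), exponent 1; 89 ≡ 1 (mod 4), exponent 1.
All primes ≡ 3 (mod 4) appear to even exponent (or don't appear), so by the two-squares theorem n IS expressible as a sum of two squares.
Step 3: Build a representation. Group n = k² · m with k = 3 and m = 17 · 89 = 1513 (a product of primes ≡ 1 (mod 4)); a representation of m scales to one of n via (k·x)² + (k·y)² = k²(x² + y²). Each prime p ≡ 1 (mod 4) is itself a sum of two squares; find a² by testing p − a² for a perfect square:
  17: 17 − 1² = 16 = 4² ⇒ 17 = 1² + 4².
  89: 89 − 1² = 88, 89 − 2² = 85, 89 − 3² = 80, 89 − 4² = 73, 89 − 5² = 64 = 8² ⇒ 89 = 5² + 8².
  Combine using the Brahmagupta–Fibonacci identity (a² + b²)(c² + d²) = (ac − bd)² + (ad + bc)² = (ac + bd)² + (ad − bc)²:
  17 · 89 = 1513: from (1² + 4²)(5² + 8²), take (1·5 − 4·8, 1·8 + 4·5) = (5 − 32, 8 + 20) = (-27, 28); dropping signs (only squares matter) gives (27, 28); check 27² + 28² = 729 + 784 = 1513 ✓.
  Scale by k = 3: (3·27, 3·28) = (81, 84).
Step 4: Order so x ≤ y and verify: 81² + 84² = 6561 + 7056 = 13617 = n. ✓

n = 13617 = 81² + 84² (one valid representation with x ≤ y).


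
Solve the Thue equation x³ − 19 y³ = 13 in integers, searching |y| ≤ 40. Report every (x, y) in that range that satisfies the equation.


The equation is x³ - 19y³ = 13. For fixed y, x³ = 19·y³ + 13, so a solution requires the RHS to be a perfect cube.
Strategy: iterate y from -40 to 40, compute RHS = 19·y³ + 13, and check whether it is a (positive or negative) perfect cube.
Check small values of y:
  y = 0: RHS = 13 is not a perfect cube.
  y = 1: RHS = 32 is not a perfect cube.
  y = -1: RHS = -6 is not a perfect cube.
  y = 2: RHS = 165 is not a perfect cube.
  y = -2: RHS = -139 is not a perfect cube.
  y = 3: RHS = 526 is not a perfect cube.
  y = -3: RHS = -500 is not a perfect cube.
Continuing the search up to |y| = 40 finds no solutions either.
No (x, y) in the scanned range satisfies the equation.

No integer solutions with |y| ≤ 40.


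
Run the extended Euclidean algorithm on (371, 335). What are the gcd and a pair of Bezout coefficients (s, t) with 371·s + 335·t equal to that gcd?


Euclidean algorithm on (371, 335) — divide until remainder is 0:
  371 = 1 · 335 + 36
  335 = 9 · 36 + 11
  36 = 3 · 11 + 3
  11 = 3 · 3 + 2
  3 = 1 · 2 + 1
  2 = 2 · 1 + 0
gcd(371, 335) = 1.
Track Bezout coefficients alongside the remainders: start with r₀ = 371 = a·1 + b·0 (s = 1, t = 0) and r₁ = 335 = a·0 + b·1 (s = 0, t = 1); each new remainder r_{k+1} = r_{k-1} − q_k·r_k inherits s_{k+1} = s_{k-1} − q_k·s_k, t_{k+1} = t_{k-1} − q_k·t_k, so r_k = a·s_k + b·t_k at every step:
  q = 1: r = 36, s = 1 − 1·0 = 1, t = 0 − 1·1 = -1  (check: 371·1 + 335·(-1) = 36)
  q = 9: r = 11, s = 0 − 9·1 = -9, t = 1 − 9·(-1) = 10  (check: 371·(-9) + 335·10 = 11)
  q = 3: r = 3, s = 1 − 3·(-9) = 28, t = -1 − 3·10 = -31  (check: 371·28 + 335·(-31) = 3)
  q = 3: r = 2, s = -9 − 3·28 = -93, t = 10 − 3·(-31) = 103  (check: 371·(-93) + 335·103 = 2)
  q = 1: r = 1, s = 28 − 1·(-93) = 121, t = -31 − 1·103 = -134  (check: 371·121 + 335·(-134) = 1)
The row with r = 1 (the gcd) gives the Bezout coefficients s = 121, t = -134.
Result: 371 · (121) + 335 · (-134) = 1.

gcd(371, 335) = 1; s = 121, t = -134 (check: 371·121 + 335·(-134) = 1).


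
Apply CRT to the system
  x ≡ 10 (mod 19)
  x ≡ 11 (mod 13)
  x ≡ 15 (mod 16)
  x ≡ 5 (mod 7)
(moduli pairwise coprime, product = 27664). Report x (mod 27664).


Product of moduli M = 19 · 13 · 16 · 7 = 27664.
Merge one congruence at a time:
  Start: x ≡ 10 (mod 19).
  Combine with x ≡ 11 (mod 13); new modulus lcm = 247.
    Write x = 10 + 19·t and substitute into x ≡ 11 (mod 13): 19·t ≡ 11 − 10 = 1 (mod 13).
    Reduce coefficients mod 13: 6·t ≡ 1 (mod 13).
    The inverse of 6 mod 13 is 11 (since 6·11 = 66 = 5·13 + 1), so t ≡ 11·1 = 11 ≡ 11 (mod 13).
    Then x = 10 + 19·11 = 219, valid modulo lcm(19, 13) = 247: x ≡ 219 (mod 247).
  Combine with x ≡ 15 (mod 16); new modulus lcm = 3952.
    Write x = 219 + 247·t and substitute into x ≡ 15 (mod 16): 247·t ≡ 15 − 219 = -204 (mod 16).
    Reduce coefficients mod 16: 7·t ≡ 4 (mod 16).
    The inverse of 7 mod 16 is 7 (since 7·7 = 49 = 3·16 + 1), so t ≡ 7·4 = 28 ≡ 12 (mod 16).
    Then x = 219 + 247·12 = 3183, valid modulo lcm(247, 16) = 3952: x ≡ 3183 (mod 3952).
  Combine with x ≡ 5 (mod 7); new modulus lcm = 27664.
    Write x = 3183 + 3952·t and substitute into x ≡ 5 (mod 7): 3952·t ≡ 5 − 3183 = -3178 (mod 7).
    Reduce coefficients mod 7: 4·t ≡ 0 (mod 7).
    The inverse of 4 mod 7 is 2 (since 4·2 = 8 = 1·7 + 1), so t ≡ 2·0 = 0 ≡ 0 (mod 7).
    Then x = 3183 + 3952·0 = 3183, valid modulo lcm(3952, 7) = 27664: x ≡ 3183 (mod 27664).
Verify against each original: 3183 mod 19 = 10, 3183 mod 13 = 11, 3183 mod 16 = 15, 3183 mod 7 = 5.

x ≡ 3183 (mod 27664).
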